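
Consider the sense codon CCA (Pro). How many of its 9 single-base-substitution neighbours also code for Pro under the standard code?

3

Position 1: none → 0 synonymous.
Position 2: none → 0 synonymous.
Position 3: CCU, CCC, CCG → 3 synonymous.
Total: 0 + 0 + 3 = 3.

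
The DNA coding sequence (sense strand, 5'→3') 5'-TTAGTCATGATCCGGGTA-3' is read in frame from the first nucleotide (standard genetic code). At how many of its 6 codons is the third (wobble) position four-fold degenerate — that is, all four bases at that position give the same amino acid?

3

Codon 1 TTA (Leu): third position 2-fold.
Codon 2 GTC (Val): third position 4-fold.
Codon 3 ATG (Met): third position 1-fold.
Codon 4 ATC (Ile): third position 3-fold.
Codon 5 CGG (Arg): third position 4-fold.
Codon 6 GTA (Val): third position 4-fold.
Four-fold degenerate third positions: 3.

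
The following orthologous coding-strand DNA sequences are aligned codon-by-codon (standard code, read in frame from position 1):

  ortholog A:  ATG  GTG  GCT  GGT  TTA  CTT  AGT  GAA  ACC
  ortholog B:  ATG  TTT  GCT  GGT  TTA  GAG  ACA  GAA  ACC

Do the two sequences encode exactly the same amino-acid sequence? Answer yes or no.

Codon 1: ATG Met / ATG Met — identical.
Codon 2: GTG Val / TTT Phe — nonsynonymous.
Codon 3: GCT Ala / GCT Ala — identical.
Codon 4: GGT Gly / GGT Gly — identical.
Codon 5: TTA Leu / TTA Leu — identical.
Codon 6: CTT Leu / GAG Glu — nonsynonymous.
Codon 7: AGT Ser / ACA Thr — nonsynonymous.
Codon 8: GAA Glu / GAA Glu — identical.
Codon 9: ACC Thr / ACC Thr — identical.
Nonsynonymous differences: 3 → different protein.

no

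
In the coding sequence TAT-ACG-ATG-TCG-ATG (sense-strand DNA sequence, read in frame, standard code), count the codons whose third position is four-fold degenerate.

Codon 1 TAT (Tyr): third position 2-fold.
Codon 2 ACG (Thr): third position 4-fold.
Codon 3 ATG (Met): third position 1-fold.
Codon 4 TCG (Ser): third position 4-fold.
Codon 5 ATG (Met): third position 1-fold.
Four-fold degenerate third positions: 2.

2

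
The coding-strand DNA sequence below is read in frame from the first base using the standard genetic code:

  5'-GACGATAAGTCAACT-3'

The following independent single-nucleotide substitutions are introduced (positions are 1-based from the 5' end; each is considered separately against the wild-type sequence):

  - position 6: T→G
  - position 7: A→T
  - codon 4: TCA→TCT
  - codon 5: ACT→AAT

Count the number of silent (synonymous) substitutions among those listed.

Codon 2: GAT (Asp) → GAG (Glu) — missense.
Codon 3: AAG (Lys) → TAG (Stop) — nonsense.
Codon 4: TCA (Ser) → TCT (Ser) — synonymous.
Codon 5: ACT (Thr) → AAT (Asn) — missense.
Synonymous: 1 of 4.

1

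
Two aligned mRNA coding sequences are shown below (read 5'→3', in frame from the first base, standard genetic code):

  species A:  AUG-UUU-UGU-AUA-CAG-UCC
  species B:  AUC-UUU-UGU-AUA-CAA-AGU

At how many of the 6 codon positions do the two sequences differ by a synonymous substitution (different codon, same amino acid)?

2

Codon 1: AUG Met / AUC Ile — nonsynonymous.
Codon 2: UUU Phe / UUU Phe — identical.
Codon 3: UGU Cys / UGU Cys — identical.
Codon 4: AUA Ile / AUA Ile — identical.
Codon 5: CAG Gln / CAA Gln — synonymous.
Codon 6: UCC Ser / AGU Ser — synonymous.
Synonymous differences: 2.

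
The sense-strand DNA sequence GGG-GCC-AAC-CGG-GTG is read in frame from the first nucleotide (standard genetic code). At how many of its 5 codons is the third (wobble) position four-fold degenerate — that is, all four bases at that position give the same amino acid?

Codon 1 GGG (Gly): third position 4-fold.
Codon 2 GCC (Ala): third position 4-fold.
Codon 3 AAC (Asn): third position 2-fold.
Codon 4 CGG (Arg): third position 4-fold.
Codon 5 GTG (Val): third position 4-fold.
Four-fold degenerate third positions: 4.

4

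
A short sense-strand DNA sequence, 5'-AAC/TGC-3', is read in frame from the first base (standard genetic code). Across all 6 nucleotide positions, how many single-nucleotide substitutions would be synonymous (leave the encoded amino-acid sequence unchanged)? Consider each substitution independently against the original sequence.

Codon 1 (AAC, Asn): 1 synonymous substitution.
Codon 2 (TGC, Cys): 1 synonymous substitution.
Total: 1 + 1 = 2.

2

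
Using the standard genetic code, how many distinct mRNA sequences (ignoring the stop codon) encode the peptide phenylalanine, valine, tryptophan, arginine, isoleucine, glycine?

576

Phe: 2 codons.
Val: 4 codons.
Trp: 1 codon.
Arg: 6 codons.
Ile: 3 codons.
Gly: 4 codons.
2 × 4 × 1 × 6 × 3 × 4 = 576.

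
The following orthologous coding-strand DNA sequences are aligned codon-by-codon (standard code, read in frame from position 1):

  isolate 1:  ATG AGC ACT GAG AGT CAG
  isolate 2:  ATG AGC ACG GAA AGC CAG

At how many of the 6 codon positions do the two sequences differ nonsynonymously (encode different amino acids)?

Codon 1: ATG Met / ATG Met — identical.
Codon 2: AGC Ser / AGC Ser — identical.
Codon 3: ACT Thr / ACG Thr — synonymous.
Codon 4: GAG Glu / GAA Glu — synonymous.
Codon 5: AGT Ser / AGC Ser — synonymous.
Codon 6: CAG Gln / CAG Gln — identical.
Nonsynonymous differences: 0.

0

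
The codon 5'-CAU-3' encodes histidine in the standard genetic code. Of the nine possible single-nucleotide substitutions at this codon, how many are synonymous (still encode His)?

Position 1: none → 0 synonymous.
Position 2: none → 0 synonymous.
Position 3: CAC → 1 synonymous.
Total: 0 + 0 + 1 = 1.

1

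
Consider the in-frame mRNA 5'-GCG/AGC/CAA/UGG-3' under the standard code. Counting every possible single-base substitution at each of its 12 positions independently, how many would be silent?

Codon 1 (GCG, Ala): 3 synonymous substitutions.
Codon 2 (AGC, Ser): 1 synonymous substitution.
Codon 3 (CAA, Gln): 1 synonymous substitution.
Codon 4 (UGG, Trp): 0 synonymous substitutions.
Total: 3 + 1 + 1 + 0 = 5.

5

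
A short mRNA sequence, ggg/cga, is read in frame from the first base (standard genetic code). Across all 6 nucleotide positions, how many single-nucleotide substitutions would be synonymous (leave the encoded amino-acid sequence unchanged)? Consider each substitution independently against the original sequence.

7

Codon 1 (GGG, Gly): 3 synonymous substitutions.
Codon 2 (CGA, Arg): 4 synonymous substitutions.
Total: 3 + 4 = 7.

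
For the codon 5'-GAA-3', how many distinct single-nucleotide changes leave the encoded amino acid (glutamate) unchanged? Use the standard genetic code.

1

Position 1: none → 0 synonymous.
Position 2: none → 0 synonymous.
Position 3: GAG → 1 synonymous.
Total: 0 + 0 + 1 = 1.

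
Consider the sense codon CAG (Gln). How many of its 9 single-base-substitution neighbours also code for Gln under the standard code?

1

Position 1: none → 0 synonymous.
Position 2: none → 0 synonymous.
Position 3: CAA → 1 synonymous.
Total: 0 + 0 + 1 = 1.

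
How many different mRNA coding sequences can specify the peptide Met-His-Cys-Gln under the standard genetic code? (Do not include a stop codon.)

Met: 1 codon.
His: 2 codons.
Cys: 2 codons.
Gln: 2 codons.
1 × 2 × 2 × 2 = 8.

8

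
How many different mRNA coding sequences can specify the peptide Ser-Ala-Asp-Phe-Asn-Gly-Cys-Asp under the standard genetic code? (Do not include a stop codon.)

3072

Ser: 6 codons.
Ala: 4 codons.
Asp: 2 codons.
Phe: 2 codons.
Asn: 2 codons.
Gly: 4 codons.
Cys: 2 codons.
Asp: 2 codons.
6 × 4 × 2 × 2 × 2 × 4 × 2 × 2 = 3072.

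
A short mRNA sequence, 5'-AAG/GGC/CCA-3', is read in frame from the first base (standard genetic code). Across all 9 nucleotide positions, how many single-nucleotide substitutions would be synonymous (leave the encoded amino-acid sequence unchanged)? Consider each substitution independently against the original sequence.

7

Codon 1 (AAG, Lys): 1 synonymous substitution.
Codon 2 (GGC, Gly): 3 synonymous substitutions.
Codon 3 (CCA, Pro): 3 synonymous substitutions.
Total: 1 + 3 + 3 = 7.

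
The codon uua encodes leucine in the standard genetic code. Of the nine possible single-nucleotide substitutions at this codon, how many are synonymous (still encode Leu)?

Position 1: CUA → 1 synonymous.
Position 2: none → 0 synonymous.
Position 3: UUG → 1 synonymous.
Total: 1 + 0 + 1 = 2.

2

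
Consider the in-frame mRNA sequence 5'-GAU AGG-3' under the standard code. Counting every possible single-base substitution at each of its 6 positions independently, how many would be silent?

3

Codon 1 (GAU, Asp): 1 synonymous substitution.
Codon 2 (AGG, Arg): 2 synonymous substitutions.
Total: 1 + 2 = 3.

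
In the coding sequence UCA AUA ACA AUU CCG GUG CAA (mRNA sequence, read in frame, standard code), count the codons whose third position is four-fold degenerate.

Codon 1 UCA (Ser): third position 4-fold.
Codon 2 AUA (Ile): third position 3-fold.
Codon 3 ACA (Thr): third position 4-fold.
Codon 4 AUU (Ile): third position 3-fold.
Codon 5 CCG (Pro): third position 4-fold.
Codon 6 GUG (Val): third position 4-fold.
Codon 7 CAA (Gln): third position 2-fold.
Four-fold degenerate third positions: 4.

4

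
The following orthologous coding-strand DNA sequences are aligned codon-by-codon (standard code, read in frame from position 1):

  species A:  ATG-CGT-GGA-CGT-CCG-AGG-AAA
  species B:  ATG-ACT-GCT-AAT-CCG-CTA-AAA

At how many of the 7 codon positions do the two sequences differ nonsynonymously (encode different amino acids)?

4

Codon 1: ATG Met / ATG Met — identical.
Codon 2: CGT Arg / ACT Thr — nonsynonymous.
Codon 3: GGA Gly / GCT Ala — nonsynonymous.
Codon 4: CGT Arg / AAT Asn — nonsynonymous.
Codon 5: CCG Pro / CCG Pro — identical.
Codon 6: AGG Arg / CTA Leu — nonsynonymous.
Codon 7: AAA Lys / AAA Lys — identical.
Nonsynonymous differences: 4.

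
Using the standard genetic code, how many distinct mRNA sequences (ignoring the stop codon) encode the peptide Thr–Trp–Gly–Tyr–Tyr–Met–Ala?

256

Thr: 4 codons.
Trp: 1 codon.
Gly: 4 codons.
Tyr: 2 codons.
Tyr: 2 codons.
Met: 1 codon.
Ala: 4 codons.
4 × 1 × 4 × 2 × 2 × 1 × 4 = 256.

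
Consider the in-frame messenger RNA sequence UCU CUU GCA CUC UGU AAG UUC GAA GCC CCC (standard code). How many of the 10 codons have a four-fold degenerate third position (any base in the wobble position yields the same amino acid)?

Codon 1 UCU (Ser): third position 4-fold.
Codon 2 CUU (Leu): third position 4-fold.
Codon 3 GCA (Ala): third position 4-fold.
Codon 4 CUC (Leu): third position 4-fold.
Codon 5 UGU (Cys): third position 2-fold.
Codon 6 AAG (Lys): third position 2-fold.
Codon 7 UUC (Phe): third position 2-fold.
Codon 8 GAA (Glu): third position 2-fold.
Codon 9 GCC (Ala): third position 4-fold.
Codon 10 CCC (Pro): third position 4-fold.
Four-fold degenerate third positions: 6.

6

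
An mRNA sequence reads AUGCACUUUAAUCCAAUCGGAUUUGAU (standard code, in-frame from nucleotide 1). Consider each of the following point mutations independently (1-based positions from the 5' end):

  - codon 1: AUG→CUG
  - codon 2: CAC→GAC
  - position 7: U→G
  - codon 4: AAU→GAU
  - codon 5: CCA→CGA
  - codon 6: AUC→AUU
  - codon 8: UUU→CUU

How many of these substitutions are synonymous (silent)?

Codon 1: AUG (Met) → CUG (Leu) — missense.
Codon 2: CAC (His) → GAC (Asp) — missense.
Codon 3: UUU (Phe) → GUU (Val) — missense.
Codon 4: AAU (Asn) → GAU (Asp) — missense.
Codon 5: CCA (Pro) → CGA (Arg) — missense.
Codon 6: AUC (Ile) → AUU (Ile) — synonymous.
Codon 8: UUU (Phe) → CUU (Leu) — missense.
Synonymous: 1 of 7.

1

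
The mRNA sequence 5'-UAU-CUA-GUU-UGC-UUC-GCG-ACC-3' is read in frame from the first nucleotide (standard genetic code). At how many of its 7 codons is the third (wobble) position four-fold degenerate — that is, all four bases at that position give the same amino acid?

4

Codon 1 UAU (Tyr): third position 2-fold.
Codon 2 CUA (Leu): third position 4-fold.
Codon 3 GUU (Val): third position 4-fold.
Codon 4 UGC (Cys): third position 2-fold.
Codon 5 UUC (Phe): third position 2-fold.
Codon 6 GCG (Ala): third position 4-fold.
Codon 7 ACC (Thr): third position 4-fold.
Four-fold degenerate third positions: 4.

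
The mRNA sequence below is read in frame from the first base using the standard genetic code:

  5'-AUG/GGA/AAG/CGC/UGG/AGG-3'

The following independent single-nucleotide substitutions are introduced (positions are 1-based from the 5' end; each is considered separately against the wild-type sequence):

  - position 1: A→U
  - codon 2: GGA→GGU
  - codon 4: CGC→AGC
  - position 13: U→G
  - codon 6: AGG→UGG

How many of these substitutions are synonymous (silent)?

1

Codon 1: AUG (Met) → UUG (Leu) — missense.
Codon 2: GGA (Gly) → GGU (Gly) — synonymous.
Codon 4: CGC (Arg) → AGC (Ser) — missense.
Codon 5: UGG (Trp) → GGG (Gly) — missense.
Codon 6: AGG (Arg) → UGG (Trp) — missense.
Synonymous: 1 of 5.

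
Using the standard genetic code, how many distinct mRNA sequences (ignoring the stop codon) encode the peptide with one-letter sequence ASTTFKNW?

Ala: 4 codons.
Ser: 6 codons.
Thr: 4 codons.
Thr: 4 codons.
Phe: 2 codons.
Lys: 2 codons.
Asn: 2 codons.
Trp: 1 codon.
4 × 6 × 4 × 4 × 2 × 2 × 2 × 1 = 3072.

3072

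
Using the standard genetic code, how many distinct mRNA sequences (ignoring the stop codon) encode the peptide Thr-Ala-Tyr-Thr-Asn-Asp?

Thr: 4 codons.
Ala: 4 codons.
Tyr: 2 codons.
Thr: 4 codons.
Asn: 2 codons.
Asp: 2 codons.
4 × 4 × 2 × 4 × 2 × 2 = 512.

512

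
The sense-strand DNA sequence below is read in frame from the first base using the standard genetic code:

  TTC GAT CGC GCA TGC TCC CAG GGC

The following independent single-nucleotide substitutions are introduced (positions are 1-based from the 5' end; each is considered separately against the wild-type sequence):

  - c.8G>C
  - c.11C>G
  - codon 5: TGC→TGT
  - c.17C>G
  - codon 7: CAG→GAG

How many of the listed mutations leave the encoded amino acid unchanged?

Codon 3: CGC (Arg) → CCC (Pro) — missense.
Codon 4: GCA (Ala) → GGA (Gly) — missense.
Codon 5: TGC (Cys) → TGT (Cys) — synonymous.
Codon 6: TCC (Ser) → TGC (Cys) — missense.
Codon 7: CAG (Gln) → GAG (Glu) — missense.
Synonymous: 1 of 5.

1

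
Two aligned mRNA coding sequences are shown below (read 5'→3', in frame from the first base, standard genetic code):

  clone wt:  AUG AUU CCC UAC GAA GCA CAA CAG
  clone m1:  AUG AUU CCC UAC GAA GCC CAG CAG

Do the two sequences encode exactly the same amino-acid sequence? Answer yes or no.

Codon 1: AUG Met / AUG Met — identical.
Codon 2: AUU Ile / AUU Ile — identical.
Codon 3: CCC Pro / CCC Pro — identical.
Codon 4: UAC Tyr / UAC Tyr — identical.
Codon 5: GAA Glu / GAA Glu — identical.
Codon 6: GCA Ala / GCC Ala — synonymous.
Codon 7: CAA Gln / CAG Gln — synonymous.
Codon 8: CAG Gln / CAG Gln — identical.
Nonsynonymous differences: 0 → same protein.

yes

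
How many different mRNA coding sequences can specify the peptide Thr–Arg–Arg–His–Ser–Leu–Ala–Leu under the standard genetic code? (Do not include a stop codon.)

248832

Thr: 4 codons.
Arg: 6 codons.
Arg: 6 codons.
His: 2 codons.
Ser: 6 codons.
Leu: 6 codons.
Ala: 4 codons.
Leu: 6 codons.
4 × 6 × 6 × 2 × 6 × 6 × 4 × 6 = 248832.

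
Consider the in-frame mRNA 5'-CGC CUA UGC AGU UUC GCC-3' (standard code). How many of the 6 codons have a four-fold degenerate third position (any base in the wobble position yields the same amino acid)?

3

Codon 1 CGC (Arg): third position 4-fold.
Codon 2 CUA (Leu): third position 4-fold.
Codon 3 UGC (Cys): third position 2-fold.
Codon 4 AGU (Ser): third position 2-fold.
Codon 5 UUC (Phe): third position 2-fold.
Codon 6 GCC (Ala): third position 4-fold.
Four-fold degenerate third positions: 3.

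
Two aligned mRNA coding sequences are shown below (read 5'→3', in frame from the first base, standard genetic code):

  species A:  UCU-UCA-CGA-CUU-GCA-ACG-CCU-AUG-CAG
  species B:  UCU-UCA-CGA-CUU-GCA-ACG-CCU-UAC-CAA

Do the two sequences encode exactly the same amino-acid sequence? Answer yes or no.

Codon 1: UCU Ser / UCU Ser — identical.
Codon 2: UCA Ser / UCA Ser — identical.
Codon 3: CGA Arg / CGA Arg — identical.
Codon 4: CUU Leu / CUU Leu — identical.
Codon 5: GCA Ala / GCA Ala — identical.
Codon 6: ACG Thr / ACG Thr — identical.
Codon 7: CCU Pro / CCU Pro — identical.
Codon 8: AUG Met / UAC Tyr — nonsynonymous.
Codon 9: CAG Gln / CAA Gln — synonymous.
Nonsynonymous differences: 1 → different protein.

no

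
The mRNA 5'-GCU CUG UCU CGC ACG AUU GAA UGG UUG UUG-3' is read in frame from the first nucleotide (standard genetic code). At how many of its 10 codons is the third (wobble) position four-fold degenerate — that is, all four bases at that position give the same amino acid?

Codon 1 GCU (Ala): third position 4-fold.
Codon 2 CUG (Leu): third position 4-fold.
Codon 3 UCU (Ser): third position 4-fold.
Codon 4 CGC (Arg): third position 4-fold.
Codon 5 ACG (Thr): third position 4-fold.
Codon 6 AUU (Ile): third position 3-fold.
Codon 7 GAA (Glu): third position 2-fold.
Codon 8 UGG (Trp): third position 1-fold.
Codon 9 UUG (Leu): third position 2-fold.
Codon 10 UUG (Leu): third position 2-fold.
Four-fold degenerate third positions: 5.

5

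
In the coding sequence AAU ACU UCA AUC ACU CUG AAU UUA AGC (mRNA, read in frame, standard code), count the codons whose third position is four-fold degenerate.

Codon 1 AAU (Asn): third position 2-fold.
Codon 2 ACU (Thr): third position 4-fold.
Codon 3 UCA (Ser): third position 4-fold.
Codon 4 AUC (Ile): third position 3-fold.
Codon 5 ACU (Thr): third position 4-fold.
Codon 6 CUG (Leu): third position 4-fold.
Codon 7 AAU (Asn): third position 2-fold.
Codon 8 UUA (Leu): third position 2-fold.
Codon 9 AGC (Ser): third position 2-fold.
Four-fold degenerate third positions: 4.

4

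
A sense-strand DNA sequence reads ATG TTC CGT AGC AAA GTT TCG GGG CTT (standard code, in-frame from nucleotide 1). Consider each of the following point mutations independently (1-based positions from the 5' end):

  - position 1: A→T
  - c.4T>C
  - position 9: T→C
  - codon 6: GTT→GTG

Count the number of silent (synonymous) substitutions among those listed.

2

Codon 1: ATG (Met) → TTG (Leu) — missense.
Codon 2: TTC (Phe) → CTC (Leu) — missense.
Codon 3: CGT (Arg) → CGC (Arg) — synonymous.
Codon 6: GTT (Val) → GTG (Val) — synonymous.
Synonymous: 2 of 4.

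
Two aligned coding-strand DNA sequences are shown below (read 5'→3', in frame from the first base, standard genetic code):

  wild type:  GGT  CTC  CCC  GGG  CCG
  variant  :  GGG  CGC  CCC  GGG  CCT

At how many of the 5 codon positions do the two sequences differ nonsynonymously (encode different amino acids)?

1

Codon 1: GGT Gly / GGG Gly — synonymous.
Codon 2: CTC Leu / CGC Arg — nonsynonymous.
Codon 3: CCC Pro / CCC Pro — identical.
Codon 4: GGG Gly / GGG Gly — identical.
Codon 5: CCG Pro / CCT Pro — synonymous.
Nonsynonymous differences: 1.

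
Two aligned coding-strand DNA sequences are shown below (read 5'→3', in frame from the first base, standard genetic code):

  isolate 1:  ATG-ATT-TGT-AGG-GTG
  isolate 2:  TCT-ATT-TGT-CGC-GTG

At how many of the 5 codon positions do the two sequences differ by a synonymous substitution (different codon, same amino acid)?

1

Codon 1: ATG Met / TCT Ser — nonsynonymous.
Codon 2: ATT Ile / ATT Ile — identical.
Codon 3: TGT Cys / TGT Cys — identical.
Codon 4: AGG Arg / CGC Arg — synonymous.
Codon 5: GTG Val / GTG Val — identical.
Synonymous differences: 1.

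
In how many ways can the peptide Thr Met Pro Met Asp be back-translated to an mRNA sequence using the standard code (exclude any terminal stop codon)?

Thr: 4 codons.
Met: 1 codon.
Pro: 4 codons.
Met: 1 codon.
Asp: 2 codons.
4 × 1 × 4 × 1 × 2 = 32.

32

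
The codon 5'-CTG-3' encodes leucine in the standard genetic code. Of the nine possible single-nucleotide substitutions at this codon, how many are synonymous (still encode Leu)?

4

Position 1: TTG → 1 synonymous.
Position 2: none → 0 synonymous.
Position 3: CTT, CTC, CTA → 3 synonymous.
Total: 1 + 0 + 3 = 4.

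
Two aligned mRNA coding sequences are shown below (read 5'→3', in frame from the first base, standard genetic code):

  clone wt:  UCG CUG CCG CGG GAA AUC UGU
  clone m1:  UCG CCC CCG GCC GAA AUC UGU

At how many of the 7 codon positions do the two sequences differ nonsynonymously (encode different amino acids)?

Codon 1: UCG Ser / UCG Ser — identical.
Codon 2: CUG Leu / CCC Pro — nonsynonymous.
Codon 3: CCG Pro / CCG Pro — identical.
Codon 4: CGG Arg / GCC Ala — nonsynonymous.
Codon 5: GAA Glu / GAA Glu — identical.
Codon 6: AUC Ile / AUC Ile — identical.
Codon 7: UGU Cys / UGU Cys — identical.
Nonsynonymous differences: 2.

2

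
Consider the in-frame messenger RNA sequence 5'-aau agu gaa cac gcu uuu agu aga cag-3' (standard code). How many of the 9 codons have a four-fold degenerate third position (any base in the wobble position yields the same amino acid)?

Codon 1 AAU (Asn): third position 2-fold.
Codon 2 AGU (Ser): third position 2-fold.
Codon 3 GAA (Glu): third position 2-fold.
Codon 4 CAC (His): third position 2-fold.
Codon 5 GCU (Ala): third position 4-fold.
Codon 6 UUU (Phe): third position 2-fold.
Codon 7 AGU (Ser): third position 2-fold.
Codon 8 AGA (Arg): third position 2-fold.
Codon 9 CAG (Gln): third position 2-fold.
Four-fold degenerate third positions: 1.

1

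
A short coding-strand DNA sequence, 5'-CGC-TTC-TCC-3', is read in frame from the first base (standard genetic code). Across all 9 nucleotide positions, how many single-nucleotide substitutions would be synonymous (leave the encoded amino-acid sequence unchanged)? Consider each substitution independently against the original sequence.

Codon 1 (CGC, Arg): 3 synonymous substitutions.
Codon 2 (TTC, Phe): 1 synonymous substitution.
Codon 3 (TCC, Ser): 3 synonymous substitutions.
Total: 3 + 1 + 3 = 7.

7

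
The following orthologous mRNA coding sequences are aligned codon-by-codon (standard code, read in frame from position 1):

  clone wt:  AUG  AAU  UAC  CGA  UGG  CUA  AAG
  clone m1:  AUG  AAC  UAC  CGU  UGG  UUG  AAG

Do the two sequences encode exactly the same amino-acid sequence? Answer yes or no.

yes

Codon 1: AUG Met / AUG Met — identical.
Codon 2: AAU Asn / AAC Asn — synonymous.
Codon 3: UAC Tyr / UAC Tyr — identical.
Codon 4: CGA Arg / CGU Arg — synonymous.
Codon 5: UGG Trp / UGG Trp — identical.
Codon 6: CUA Leu / UUG Leu — synonymous.
Codon 7: AAG Lys / AAG Lys — identical.
Nonsynonymous differences: 0 → same protein.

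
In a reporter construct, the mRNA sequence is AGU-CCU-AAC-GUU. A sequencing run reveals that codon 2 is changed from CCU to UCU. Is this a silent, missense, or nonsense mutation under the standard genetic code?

Position 4 falls in codon 2: CCU → Pro.
After the substitution the codon is UCU → Ser.
Pro ≠ Ser, so this is a missense mutation.

missense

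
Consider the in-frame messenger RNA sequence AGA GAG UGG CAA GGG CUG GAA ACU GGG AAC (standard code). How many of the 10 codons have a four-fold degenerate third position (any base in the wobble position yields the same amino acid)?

4

Codon 1 AGA (Arg): third position 2-fold.
Codon 2 GAG (Glu): third position 2-fold.
Codon 3 UGG (Trp): third position 1-fold.
Codon 4 CAA (Gln): third position 2-fold.
Codon 5 GGG (Gly): third position 4-fold.
Codon 6 CUG (Leu): third position 4-fold.
Codon 7 GAA (Glu): third position 2-fold.
Codon 8 ACU (Thr): third position 4-fold.
Codon 9 GGG (Gly): third position 4-fold.
Codon 10 AAC (Asn): third position 2-fold.
Four-fold degenerate third positions: 4.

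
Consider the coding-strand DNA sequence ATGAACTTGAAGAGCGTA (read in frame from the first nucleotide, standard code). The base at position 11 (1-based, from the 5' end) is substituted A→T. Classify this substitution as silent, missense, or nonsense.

missense

Position 11 falls in codon 4: AAG → Lys.
After the substitution the codon is ATG → Met.
Lys ≠ Met, so this is a missense mutation.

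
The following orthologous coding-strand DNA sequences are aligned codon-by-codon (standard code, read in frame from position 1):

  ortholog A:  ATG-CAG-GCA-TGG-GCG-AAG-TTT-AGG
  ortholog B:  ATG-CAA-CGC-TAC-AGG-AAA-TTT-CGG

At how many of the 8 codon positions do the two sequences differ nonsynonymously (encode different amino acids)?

Codon 1: ATG Met / ATG Met — identical.
Codon 2: CAG Gln / CAA Gln — synonymous.
Codon 3: GCA Ala / CGC Arg — nonsynonymous.
Codon 4: TGG Trp / TAC Tyr — nonsynonymous.
Codon 5: GCG Ala / AGG Arg — nonsynonymous.
Codon 6: AAG Lys / AAA Lys — synonymous.
Codon 7: TTT Phe / TTT Phe — identical.
Codon 8: AGG Arg / CGG Arg — synonymous.
Nonsynonymous differences: 3.

3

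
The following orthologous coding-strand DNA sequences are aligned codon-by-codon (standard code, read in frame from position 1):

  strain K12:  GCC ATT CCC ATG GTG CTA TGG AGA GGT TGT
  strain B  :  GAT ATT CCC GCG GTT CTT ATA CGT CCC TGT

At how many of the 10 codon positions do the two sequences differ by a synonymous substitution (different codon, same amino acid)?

3

Codon 1: GCC Ala / GAT Asp — nonsynonymous.
Codon 2: ATT Ile / ATT Ile — identical.
Codon 3: CCC Pro / CCC Pro — identical.
Codon 4: ATG Met / GCG Ala — nonsynonymous.
Codon 5: GTG Val / GTT Val — synonymous.
Codon 6: CTA Leu / CTT Leu — synonymous.
Codon 7: TGG Trp / ATA Ile — nonsynonymous.
Codon 8: AGA Arg / CGT Arg — synonymous.
Codon 9: GGT Gly / CCC Pro — nonsynonymous.
Codon 10: TGT Cys / TGT Cys — identical.
Synonymous differences: 3.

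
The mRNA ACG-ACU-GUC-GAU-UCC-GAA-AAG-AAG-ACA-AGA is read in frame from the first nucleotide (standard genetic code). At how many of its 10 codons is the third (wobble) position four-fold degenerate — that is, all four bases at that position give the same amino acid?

5

Codon 1 ACG (Thr): third position 4-fold.
Codon 2 ACU (Thr): third position 4-fold.
Codon 3 GUC (Val): third position 4-fold.
Codon 4 GAU (Asp): third position 2-fold.
Codon 5 UCC (Ser): third position 4-fold.
Codon 6 GAA (Glu): third position 2-fold.
Codon 7 AAG (Lys): third position 2-fold.
Codon 8 AAG (Lys): third position 2-fold.
Codon 9 ACA (Thr): third position 4-fold.
Codon 10 AGA (Arg): third position 2-fold.
Four-fold degenerate third positions: 5.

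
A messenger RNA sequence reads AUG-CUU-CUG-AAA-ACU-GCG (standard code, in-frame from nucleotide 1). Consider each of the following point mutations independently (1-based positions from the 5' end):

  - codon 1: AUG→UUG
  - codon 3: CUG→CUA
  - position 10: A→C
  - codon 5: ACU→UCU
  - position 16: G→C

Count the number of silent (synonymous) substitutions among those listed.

Codon 1: AUG (Met) → UUG (Leu) — missense.
Codon 3: CUG (Leu) → CUA (Leu) — synonymous.
Codon 4: AAA (Lys) → CAA (Gln) — missense.
Codon 5: ACU (Thr) → UCU (Ser) — missense.
Codon 6: GCG (Ala) → CCG (Pro) — missense.
Synonymous: 1 of 5.

1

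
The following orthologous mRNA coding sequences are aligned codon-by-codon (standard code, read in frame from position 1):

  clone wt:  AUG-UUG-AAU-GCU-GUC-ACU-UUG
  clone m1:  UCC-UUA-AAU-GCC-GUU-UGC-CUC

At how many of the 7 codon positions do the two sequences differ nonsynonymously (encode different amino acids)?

Codon 1: AUG Met / UCC Ser — nonsynonymous.
Codon 2: UUG Leu / UUA Leu — synonymous.
Codon 3: AAU Asn / AAU Asn — identical.
Codon 4: GCU Ala / GCC Ala — synonymous.
Codon 5: GUC Val / GUU Val — synonymous.
Codon 6: ACU Thr / UGC Cys — nonsynonymous.
Codon 7: UUG Leu / CUC Leu — synonymous.
Nonsynonymous differences: 2.

2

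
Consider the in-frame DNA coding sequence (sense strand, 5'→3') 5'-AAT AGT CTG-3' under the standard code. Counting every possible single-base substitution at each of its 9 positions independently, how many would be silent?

6

Codon 1 (AAT, Asn): 1 synonymous substitution.
Codon 2 (AGT, Ser): 1 synonymous substitution.
Codon 3 (CTG, Leu): 4 synonymous substitutions.
Total: 1 + 1 + 4 = 6.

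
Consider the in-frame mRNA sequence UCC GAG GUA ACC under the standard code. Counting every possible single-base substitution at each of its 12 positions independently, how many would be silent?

Codon 1 (UCC, Ser): 3 synonymous substitutions.
Codon 2 (GAG, Glu): 1 synonymous substitution.
Codon 3 (GUA, Val): 3 synonymous substitutions.
Codon 4 (ACC, Thr): 3 synonymous substitutions.
Total: 3 + 1 + 3 + 3 = 10.

10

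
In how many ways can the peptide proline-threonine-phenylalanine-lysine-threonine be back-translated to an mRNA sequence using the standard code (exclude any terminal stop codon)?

256

Pro: 4 codons.
Thr: 4 codons.
Phe: 2 codons.
Lys: 2 codons.
Thr: 4 codons.
4 × 4 × 2 × 2 × 4 = 256.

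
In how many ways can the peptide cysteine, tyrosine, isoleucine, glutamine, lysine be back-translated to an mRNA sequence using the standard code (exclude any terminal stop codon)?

48

Cys: 2 codons.
Tyr: 2 codons.
Ile: 3 codons.
Gln: 2 codons.
Lys: 2 codons.
2 × 2 × 3 × 2 × 2 = 48.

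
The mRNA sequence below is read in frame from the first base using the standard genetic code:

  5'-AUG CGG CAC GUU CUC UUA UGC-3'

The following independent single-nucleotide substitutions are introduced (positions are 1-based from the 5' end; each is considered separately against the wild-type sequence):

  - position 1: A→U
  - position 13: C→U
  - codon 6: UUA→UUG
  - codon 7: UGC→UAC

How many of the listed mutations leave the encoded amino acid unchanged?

1

Codon 1: AUG (Met) → UUG (Leu) — missense.
Codon 5: CUC (Leu) → UUC (Phe) — missense.
Codon 6: UUA (Leu) → UUG (Leu) — synonymous.
Codon 7: UGC (Cys) → UAC (Tyr) — missense.
Synonymous: 1 of 4.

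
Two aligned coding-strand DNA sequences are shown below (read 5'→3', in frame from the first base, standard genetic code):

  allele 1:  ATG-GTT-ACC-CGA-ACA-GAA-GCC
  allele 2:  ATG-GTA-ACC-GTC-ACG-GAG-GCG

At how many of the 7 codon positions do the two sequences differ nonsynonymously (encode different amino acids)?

1

Codon 1: ATG Met / ATG Met — identical.
Codon 2: GTT Val / GTA Val — synonymous.
Codon 3: ACC Thr / ACC Thr — identical.
Codon 4: CGA Arg / GTC Val — nonsynonymous.
Codon 5: ACA Thr / ACG Thr — synonymous.
Codon 6: GAA Glu / GAG Glu — synonymous.
Codon 7: GCC Ala / GCG Ala — synonymous.
Nonsynonymous differences: 1.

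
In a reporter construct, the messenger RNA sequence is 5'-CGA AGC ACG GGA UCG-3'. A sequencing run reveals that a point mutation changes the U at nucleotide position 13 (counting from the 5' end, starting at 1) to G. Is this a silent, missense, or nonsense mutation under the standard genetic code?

Position 13 falls in codon 5: UCG → Ser.
After the substitution the codon is GCG → Ala.
Ser ≠ Ala, so this is a missense mutation.

missense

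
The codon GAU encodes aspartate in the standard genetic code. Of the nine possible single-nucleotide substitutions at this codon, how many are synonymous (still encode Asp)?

Position 1: none → 0 synonymous.
Position 2: none → 0 synonymous.
Position 3: GAC → 1 synonymous.
Total: 0 + 0 + 1 = 1.

1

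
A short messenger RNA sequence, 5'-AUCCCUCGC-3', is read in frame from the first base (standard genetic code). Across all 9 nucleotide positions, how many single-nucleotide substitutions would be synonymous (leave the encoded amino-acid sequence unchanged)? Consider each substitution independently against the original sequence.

Codon 1 (AUC, Ile): 2 synonymous substitutions.
Codon 2 (CCU, Pro): 3 synonymous substitutions.
Codon 3 (CGC, Arg): 3 synonymous substitutions.
Total: 2 + 3 + 3 = 8.

8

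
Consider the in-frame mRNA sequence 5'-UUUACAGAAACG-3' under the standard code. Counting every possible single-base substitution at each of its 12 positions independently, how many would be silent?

Codon 1 (UUU, Phe): 1 synonymous substitution.
Codon 2 (ACA, Thr): 3 synonymous substitutions.
Codon 3 (GAA, Glu): 1 synonymous substitution.
Codon 4 (ACG, Thr): 3 synonymous substitutions.
Total: 1 + 3 + 1 + 3 = 8.

8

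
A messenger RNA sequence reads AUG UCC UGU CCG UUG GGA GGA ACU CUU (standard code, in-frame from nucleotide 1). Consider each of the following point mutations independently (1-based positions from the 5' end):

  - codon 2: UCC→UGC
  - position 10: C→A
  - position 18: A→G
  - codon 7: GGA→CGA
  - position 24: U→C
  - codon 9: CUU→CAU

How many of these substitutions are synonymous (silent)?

Codon 2: UCC (Ser) → UGC (Cys) — missense.
Codon 4: CCG (Pro) → ACG (Thr) — missense.
Codon 6: GGA (Gly) → GGG (Gly) — synonymous.
Codon 7: GGA (Gly) → CGA (Arg) — missense.
Codon 8: ACU (Thr) → ACC (Thr) — synonymous.
Codon 9: CUU (Leu) → CAU (His) — missense.
Synonymous: 2 of 6.

2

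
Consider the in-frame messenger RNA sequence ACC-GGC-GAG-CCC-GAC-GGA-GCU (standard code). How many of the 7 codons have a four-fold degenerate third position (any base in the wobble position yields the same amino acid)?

Codon 1 ACC (Thr): third position 4-fold.
Codon 2 GGC (Gly): third position 4-fold.
Codon 3 GAG (Glu): third position 2-fold.
Codon 4 CCC (Pro): third position 4-fold.
Codon 5 GAC (Asp): third position 2-fold.
Codon 6 GGA (Gly): third position 4-fold.
Codon 7 GCU (Ala): third position 4-fold.
Four-fold degenerate third positions: 5.

5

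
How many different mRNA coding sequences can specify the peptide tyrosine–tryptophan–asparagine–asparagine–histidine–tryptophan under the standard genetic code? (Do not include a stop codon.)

Tyr: 2 codons.
Trp: 1 codon.
Asn: 2 codons.
Asn: 2 codons.
His: 2 codons.
Trp: 1 codon.
2 × 1 × 2 × 2 × 2 × 1 = 16.

16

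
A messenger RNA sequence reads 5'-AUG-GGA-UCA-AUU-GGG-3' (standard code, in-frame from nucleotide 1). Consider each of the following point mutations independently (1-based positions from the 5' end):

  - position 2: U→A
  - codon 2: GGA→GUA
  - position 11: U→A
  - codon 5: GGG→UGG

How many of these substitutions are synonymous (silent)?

0

Codon 1: AUG (Met) → AAG (Lys) — missense.
Codon 2: GGA (Gly) → GUA (Val) — missense.
Codon 4: AUU (Ile) → AAU (Asn) — missense.
Codon 5: GGG (Gly) → UGG (Trp) — missense.
Synonymous: 0 of 4.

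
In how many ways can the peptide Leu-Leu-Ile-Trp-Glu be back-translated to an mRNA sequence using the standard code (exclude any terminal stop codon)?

216

Leu: 6 codons.
Leu: 6 codons.
Ile: 3 codons.
Trp: 1 codon.
Glu: 2 codons.
6 × 6 × 3 × 1 × 2 = 216.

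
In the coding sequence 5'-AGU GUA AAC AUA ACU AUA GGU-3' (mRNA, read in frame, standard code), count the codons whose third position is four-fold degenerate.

Codon 1 AGU (Ser): third position 2-fold.
Codon 2 GUA (Val): third position 4-fold.
Codon 3 AAC (Asn): third position 2-fold.
Codon 4 AUA (Ile): third position 3-fold.
Codon 5 ACU (Thr): third position 4-fold.
Codon 6 AUA (Ile): third position 3-fold.
Codon 7 GGU (Gly): third position 4-fold.
Four-fold degenerate third positions: 3.

3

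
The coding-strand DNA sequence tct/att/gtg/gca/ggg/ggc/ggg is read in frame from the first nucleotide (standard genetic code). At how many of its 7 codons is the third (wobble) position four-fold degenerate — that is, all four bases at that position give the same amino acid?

Codon 1 TCT (Ser): third position 4-fold.
Codon 2 ATT (Ile): third position 3-fold.
Codon 3 GTG (Val): third position 4-fold.
Codon 4 GCA (Ala): third position 4-fold.
Codon 5 GGG (Gly): third position 4-fold.
Codon 6 GGC (Gly): third position 4-fold.
Codon 7 GGG (Gly): third position 4-fold.
Four-fold degenerate third positions: 6.

6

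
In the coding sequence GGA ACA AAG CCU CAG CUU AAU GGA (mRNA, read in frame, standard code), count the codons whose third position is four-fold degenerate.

5

Codon 1 GGA (Gly): third position 4-fold.
Codon 2 ACA (Thr): third position 4-fold.
Codon 3 AAG (Lys): third position 2-fold.
Codon 4 CCU (Pro): third position 4-fold.
Codon 5 CAG (Gln): third position 2-fold.
Codon 6 CUU (Leu): third position 4-fold.
Codon 7 AAU (Asn): third position 2-fold.
Codon 8 GGA (Gly): third position 4-fold.
Four-fold degenerate third positions: 5.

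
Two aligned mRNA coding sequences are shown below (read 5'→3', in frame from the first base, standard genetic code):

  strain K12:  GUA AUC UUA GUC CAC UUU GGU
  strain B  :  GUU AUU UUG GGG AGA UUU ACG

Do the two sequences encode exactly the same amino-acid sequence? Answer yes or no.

no

Codon 1: GUA Val / GUU Val — synonymous.
Codon 2: AUC Ile / AUU Ile — synonymous.
Codon 3: UUA Leu / UUG Leu — synonymous.
Codon 4: GUC Val / GGG Gly — nonsynonymous.
Codon 5: CAC His / AGA Arg — nonsynonymous.
Codon 6: UUU Phe / UUU Phe — identical.
Codon 7: GGU Gly / ACG Thr — nonsynonymous.
Nonsynonymous differences: 3 → different protein.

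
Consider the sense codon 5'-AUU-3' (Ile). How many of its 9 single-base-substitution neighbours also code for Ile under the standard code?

2

Position 1: none → 0 synonymous.
Position 2: none → 0 synonymous.
Position 3: AUC, AUA → 2 synonymous.
Total: 0 + 0 + 2 = 2.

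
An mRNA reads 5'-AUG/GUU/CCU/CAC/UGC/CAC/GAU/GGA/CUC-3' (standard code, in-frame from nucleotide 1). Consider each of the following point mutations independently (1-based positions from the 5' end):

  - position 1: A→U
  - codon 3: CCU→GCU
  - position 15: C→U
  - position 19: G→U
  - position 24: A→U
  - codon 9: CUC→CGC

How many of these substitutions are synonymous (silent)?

2

Codon 1: AUG (Met) → UUG (Leu) — missense.
Codon 3: CCU (Pro) → GCU (Ala) — missense.
Codon 5: UGC (Cys) → UGU (Cys) — synonymous.
Codon 7: GAU (Asp) → UAU (Tyr) — missense.
Codon 8: GGA (Gly) → GGU (Gly) — synonymous.
Codon 9: CUC (Leu) → CGC (Arg) — missense.
Synonymous: 2 of 6.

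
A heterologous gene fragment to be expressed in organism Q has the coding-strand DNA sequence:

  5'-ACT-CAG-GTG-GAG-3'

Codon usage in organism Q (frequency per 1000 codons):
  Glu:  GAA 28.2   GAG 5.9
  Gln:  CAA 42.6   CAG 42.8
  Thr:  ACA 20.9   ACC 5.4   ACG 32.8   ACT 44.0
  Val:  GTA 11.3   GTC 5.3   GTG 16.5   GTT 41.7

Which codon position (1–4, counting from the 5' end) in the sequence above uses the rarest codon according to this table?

4

Codon 1 ACT (Thr): 44.0 per 1000.
Codon 2 CAG (Gln): 42.8 per 1000.
Codon 3 GTG (Val): 16.5 per 1000.
Codon 4 GAG (Glu): 5.9 per 1000.
Lowest frequency is 5.9 at codon 4.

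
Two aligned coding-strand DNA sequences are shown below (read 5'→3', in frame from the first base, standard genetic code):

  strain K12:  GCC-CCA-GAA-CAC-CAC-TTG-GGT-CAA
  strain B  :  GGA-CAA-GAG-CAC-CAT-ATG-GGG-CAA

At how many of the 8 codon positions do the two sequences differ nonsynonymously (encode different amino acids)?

Codon 1: GCC Ala / GGA Gly — nonsynonymous.
Codon 2: CCA Pro / CAA Gln — nonsynonymous.
Codon 3: GAA Glu / GAG Glu — synonymous.
Codon 4: CAC His / CAC His — identical.
Codon 5: CAC His / CAT His — synonymous.
Codon 6: TTG Leu / ATG Met — nonsynonymous.
Codon 7: GGT Gly / GGG Gly — synonymous.
Codon 8: CAA Gln / CAA Gln — identical.
Nonsynonymous differences: 3.

3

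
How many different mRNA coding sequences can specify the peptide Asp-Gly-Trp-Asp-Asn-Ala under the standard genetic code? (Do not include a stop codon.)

Asp: 2 codons.
Gly: 4 codons.
Trp: 1 codon.
Asp: 2 codons.
Asn: 2 codons.
Ala: 4 codons.
2 × 4 × 1 × 2 × 2 × 4 = 128.

128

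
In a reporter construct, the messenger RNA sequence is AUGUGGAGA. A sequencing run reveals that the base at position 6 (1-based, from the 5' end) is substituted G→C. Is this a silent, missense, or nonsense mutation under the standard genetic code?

Position 6 falls in codon 2: UGG → Trp.
After the substitution the codon is UGC → Cys.
Trp ≠ Cys, so this is a missense mutation.

missense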